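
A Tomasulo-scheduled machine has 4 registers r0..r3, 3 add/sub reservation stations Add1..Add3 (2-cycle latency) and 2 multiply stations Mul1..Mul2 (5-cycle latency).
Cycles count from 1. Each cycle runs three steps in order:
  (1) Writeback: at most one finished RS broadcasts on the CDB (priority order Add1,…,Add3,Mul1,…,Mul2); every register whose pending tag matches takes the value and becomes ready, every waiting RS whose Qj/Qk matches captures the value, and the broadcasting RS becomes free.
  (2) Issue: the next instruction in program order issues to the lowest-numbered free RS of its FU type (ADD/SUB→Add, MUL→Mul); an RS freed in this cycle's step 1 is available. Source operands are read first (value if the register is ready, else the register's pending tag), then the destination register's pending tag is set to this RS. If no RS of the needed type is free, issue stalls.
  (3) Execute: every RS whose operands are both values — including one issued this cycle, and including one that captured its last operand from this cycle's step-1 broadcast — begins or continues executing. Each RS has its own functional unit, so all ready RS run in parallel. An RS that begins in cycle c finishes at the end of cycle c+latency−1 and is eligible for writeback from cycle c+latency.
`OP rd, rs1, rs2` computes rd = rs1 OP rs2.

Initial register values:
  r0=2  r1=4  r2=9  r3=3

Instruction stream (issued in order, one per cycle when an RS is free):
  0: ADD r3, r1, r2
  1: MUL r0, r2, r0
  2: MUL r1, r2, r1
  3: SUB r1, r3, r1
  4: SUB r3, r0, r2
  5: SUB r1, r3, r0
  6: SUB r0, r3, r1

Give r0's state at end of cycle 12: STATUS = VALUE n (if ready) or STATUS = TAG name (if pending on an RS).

  c1: issue ADD r3<-Add1  regs: r0:2,r1:4,r2:9,r3:Add1
  c2: issue MUL r0<-Mul1  regs: r0:Mul1,r1:4,r2:9,r3:Add1
  c3: CDB Add1=13; issue MUL r1<-Mul2  regs: r0:Mul1,r1:Mul2,r2:9,r3:13
  c4: issue SUB r1<-Add1  regs: r0:Mul1,r1:Add1,r2:9,r3:13
  c5: issue SUB r3<-Add2  regs: r0:Mul1,r1:Add1,r2:9,r3:Add2
  c6: issue SUB r1<-Add3  regs: r0:Mul1,r1:Add3,r2:9,r3:Add2
  c7: CDB Mul1=18; stall  regs: r0:18,r1:Add3,r2:9,r3:Add2
  c8: CDB Mul2=36; stall  regs: r0:18,r1:Add3,r2:9,r3:Add2
  c9: CDB Add2=9; issue SUB r0<-Add2  regs: r0:Add2,r1:Add3,r2:9,r3:9
  c10: CDB Add1=-23  regs: r0:Add2,r1:Add3,r2:9,r3:9
  c11: CDB Add3=-9  regs: r0:Add2,r1:-9,r2:9,r3:9
  c12: -  regs: r0:Add2,r1:-9,r2:9,r3:9

STATUS = TAG Add2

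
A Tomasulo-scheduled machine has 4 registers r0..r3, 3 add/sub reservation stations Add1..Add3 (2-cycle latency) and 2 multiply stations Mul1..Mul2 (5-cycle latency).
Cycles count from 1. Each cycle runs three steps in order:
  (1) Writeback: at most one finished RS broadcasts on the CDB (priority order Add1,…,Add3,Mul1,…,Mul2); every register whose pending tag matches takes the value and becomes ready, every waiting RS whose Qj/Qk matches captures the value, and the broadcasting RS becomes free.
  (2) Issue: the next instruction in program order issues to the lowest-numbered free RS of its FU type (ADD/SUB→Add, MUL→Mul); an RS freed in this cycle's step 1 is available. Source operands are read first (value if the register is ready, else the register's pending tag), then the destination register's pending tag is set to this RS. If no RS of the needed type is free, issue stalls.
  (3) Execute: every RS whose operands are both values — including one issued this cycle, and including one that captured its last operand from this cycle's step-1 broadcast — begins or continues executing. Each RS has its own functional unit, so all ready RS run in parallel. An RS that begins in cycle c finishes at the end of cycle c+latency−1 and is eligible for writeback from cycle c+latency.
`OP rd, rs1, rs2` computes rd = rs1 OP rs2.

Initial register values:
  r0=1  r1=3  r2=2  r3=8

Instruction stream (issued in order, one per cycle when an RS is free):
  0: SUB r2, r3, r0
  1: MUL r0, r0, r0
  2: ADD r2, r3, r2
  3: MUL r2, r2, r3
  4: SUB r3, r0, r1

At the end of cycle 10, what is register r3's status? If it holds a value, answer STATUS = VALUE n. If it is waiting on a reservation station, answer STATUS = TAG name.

STATUS = VALUE -2

cycle 1: issue SUB r2<-Add1 // r0:1,r1:3,r2:Add1,r3:8
cycle 2: issue MUL r0<-Mul1 // r0:Mul1,r1:3,r2:Add1,r3:8
cycle 3: CDB Add1=7; issue ADD r2<-Add1 // r0:Mul1,r1:3,r2:Add1,r3:8
cycle 4: issue MUL r2<-Mul2 // r0:Mul1,r1:3,r2:Mul2,r3:8
cycle 5: CDB Add1=15; issue SUB r3<-Add1 // r0:Mul1,r1:3,r2:Mul2,r3:Add1
cycle 6: - // r0:Mul1,r1:3,r2:Mul2,r3:Add1
cycle 7: CDB Mul1=1 // r0:1,r1:3,r2:Mul2,r3:Add1
cycle 8: - // r0:1,r1:3,r2:Mul2,r3:Add1
cycle 9: CDB Add1=-2 // r0:1,r1:3,r2:Mul2,r3:-2
cycle 10: CDB Mul2=120 // r0:1,r1:3,r2:120,r3:-2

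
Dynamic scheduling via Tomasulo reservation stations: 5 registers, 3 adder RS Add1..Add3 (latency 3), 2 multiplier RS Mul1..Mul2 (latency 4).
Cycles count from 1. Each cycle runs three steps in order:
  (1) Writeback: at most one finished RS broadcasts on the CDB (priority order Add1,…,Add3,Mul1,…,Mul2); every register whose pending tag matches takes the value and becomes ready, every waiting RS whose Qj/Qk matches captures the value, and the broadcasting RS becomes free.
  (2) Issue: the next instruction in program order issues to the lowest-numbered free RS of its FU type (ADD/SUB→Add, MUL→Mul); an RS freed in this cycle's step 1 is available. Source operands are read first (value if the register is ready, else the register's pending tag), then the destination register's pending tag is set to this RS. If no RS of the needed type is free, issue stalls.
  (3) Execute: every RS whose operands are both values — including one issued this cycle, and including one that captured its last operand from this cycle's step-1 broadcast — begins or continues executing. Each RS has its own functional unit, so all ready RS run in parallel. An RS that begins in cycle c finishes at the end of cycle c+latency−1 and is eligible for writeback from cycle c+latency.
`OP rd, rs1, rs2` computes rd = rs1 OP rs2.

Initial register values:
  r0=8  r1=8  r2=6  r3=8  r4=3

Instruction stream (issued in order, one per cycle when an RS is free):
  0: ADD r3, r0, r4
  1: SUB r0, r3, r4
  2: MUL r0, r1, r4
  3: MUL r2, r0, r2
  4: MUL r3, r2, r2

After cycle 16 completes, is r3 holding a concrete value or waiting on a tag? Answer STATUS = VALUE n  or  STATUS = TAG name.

  c1: issue ADD r3<-Add1  regs: r0:8,r1:8,r2:6,r3:Add1,r4:3
  c2: issue SUB r0<-Add2  regs: r0:Add2,r1:8,r2:6,r3:Add1,r4:3
  c3: issue MUL r0<-Mul1  regs: r0:Mul1,r1:8,r2:6,r3:Add1,r4:3
  c4: CDB Add1=11; issue MUL r2<-Mul2  regs: r0:Mul1,r1:8,r2:Mul2,r3:11,r4:3
  c5: stall  regs: r0:Mul1,r1:8,r2:Mul2,r3:11,r4:3
  c6: stall  regs: r0:Mul1,r1:8,r2:Mul2,r3:11,r4:3
  c7: CDB Add2=8; stall  regs: r0:Mul1,r1:8,r2:Mul2,r3:11,r4:3
  c8: CDB Mul1=24; issue MUL r3<-Mul1  regs: r0:24,r1:8,r2:Mul2,r3:Mul1,r4:3
  c9: -  regs: r0:24,r1:8,r2:Mul2,r3:Mul1,r4:3
  c10: -  regs: r0:24,r1:8,r2:Mul2,r3:Mul1,r4:3
  c11: -  regs: r0:24,r1:8,r2:Mul2,r3:Mul1,r4:3
  c12: CDB Mul2=144  regs: r0:24,r1:8,r2:144,r3:Mul1,r4:3
  c13: -  regs: r0:24,r1:8,r2:144,r3:Mul1,r4:3
  c14: -  regs: r0:24,r1:8,r2:144,r3:Mul1,r4:3
  c15: -  regs: r0:24,r1:8,r2:144,r3:Mul1,r4:3
  c16: CDB Mul1=20736  regs: r0:24,r1:8,r2:144,r3:20736,r4:3

STATUS = VALUE 20736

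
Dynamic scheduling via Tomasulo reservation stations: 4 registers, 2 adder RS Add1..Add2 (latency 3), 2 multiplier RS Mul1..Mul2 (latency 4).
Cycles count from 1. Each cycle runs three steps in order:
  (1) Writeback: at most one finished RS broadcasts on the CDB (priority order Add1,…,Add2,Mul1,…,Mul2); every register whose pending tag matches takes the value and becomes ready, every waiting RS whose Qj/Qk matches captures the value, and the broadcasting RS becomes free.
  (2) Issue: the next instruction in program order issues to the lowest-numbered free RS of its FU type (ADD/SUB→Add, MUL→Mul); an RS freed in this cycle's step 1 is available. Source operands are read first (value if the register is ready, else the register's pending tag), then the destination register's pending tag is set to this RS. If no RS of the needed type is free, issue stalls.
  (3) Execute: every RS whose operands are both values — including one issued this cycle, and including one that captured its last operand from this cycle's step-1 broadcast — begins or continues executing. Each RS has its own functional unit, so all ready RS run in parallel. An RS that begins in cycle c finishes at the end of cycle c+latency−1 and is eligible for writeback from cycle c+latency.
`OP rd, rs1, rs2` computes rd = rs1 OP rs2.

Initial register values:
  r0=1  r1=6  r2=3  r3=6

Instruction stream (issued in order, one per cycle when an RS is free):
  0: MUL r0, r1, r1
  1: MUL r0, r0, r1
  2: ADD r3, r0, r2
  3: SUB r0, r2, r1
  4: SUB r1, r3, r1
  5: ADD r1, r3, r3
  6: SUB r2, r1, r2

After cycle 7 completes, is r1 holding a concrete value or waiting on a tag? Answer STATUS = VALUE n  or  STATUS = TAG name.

STATUS = TAG Add2

  c1: issue MUL r0<-Mul1  regs: r0:Mul1,r1:6,r2:3,r3:6
  c2: issue MUL r0<-Mul2  regs: r0:Mul2,r1:6,r2:3,r3:6
  c3: issue ADD r3<-Add1  regs: r0:Mul2,r1:6,r2:3,r3:Add1
  c4: issue SUB r0<-Add2  regs: r0:Add2,r1:6,r2:3,r3:Add1
  c5: CDB Mul1=36; stall  regs: r0:Add2,r1:6,r2:3,r3:Add1
  c6: stall  regs: r0:Add2,r1:6,r2:3,r3:Add1
  c7: CDB Add2=-3; issue SUB r1<-Add2  regs: r0:-3,r1:Add2,r2:3,r3:Add1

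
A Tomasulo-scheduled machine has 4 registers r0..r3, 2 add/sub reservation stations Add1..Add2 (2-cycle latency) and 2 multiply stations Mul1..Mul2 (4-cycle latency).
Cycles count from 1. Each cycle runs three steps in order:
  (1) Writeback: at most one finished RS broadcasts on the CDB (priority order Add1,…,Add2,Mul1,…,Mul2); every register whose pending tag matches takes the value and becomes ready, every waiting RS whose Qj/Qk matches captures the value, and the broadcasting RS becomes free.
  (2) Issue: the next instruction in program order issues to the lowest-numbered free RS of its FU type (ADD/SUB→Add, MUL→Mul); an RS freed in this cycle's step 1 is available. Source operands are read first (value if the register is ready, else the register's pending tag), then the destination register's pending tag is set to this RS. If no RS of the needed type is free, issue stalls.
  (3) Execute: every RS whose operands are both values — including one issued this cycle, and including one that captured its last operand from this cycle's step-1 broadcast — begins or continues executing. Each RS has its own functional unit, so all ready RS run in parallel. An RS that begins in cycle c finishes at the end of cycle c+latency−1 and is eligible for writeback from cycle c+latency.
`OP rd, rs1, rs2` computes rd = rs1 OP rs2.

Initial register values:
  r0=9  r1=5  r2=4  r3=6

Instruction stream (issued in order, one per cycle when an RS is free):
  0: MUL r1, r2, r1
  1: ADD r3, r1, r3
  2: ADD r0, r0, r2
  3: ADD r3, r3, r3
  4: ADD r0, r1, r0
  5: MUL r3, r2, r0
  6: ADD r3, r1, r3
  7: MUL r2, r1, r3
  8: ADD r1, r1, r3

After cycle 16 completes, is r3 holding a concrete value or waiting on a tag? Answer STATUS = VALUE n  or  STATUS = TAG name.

STATUS = VALUE 152

cycle 1: issue MUL r1<-Mul1 // r0:9,r1:Mul1,r2:4,r3:6
cycle 2: issue ADD r3<-Add1 // r0:9,r1:Mul1,r2:4,r3:Add1
cycle 3: issue ADD r0<-Add2 // r0:Add2,r1:Mul1,r2:4,r3:Add1
cycle 4: stall // r0:Add2,r1:Mul1,r2:4,r3:Add1
cycle 5: CDB Add2=13; issue ADD r3<-Add2 // r0:13,r1:Mul1,r2:4,r3:Add2
cycle 6: CDB Mul1=20; stall // r0:13,r1:20,r2:4,r3:Add2
cycle 7: stall // r0:13,r1:20,r2:4,r3:Add2
cycle 8: CDB Add1=26; issue ADD r0<-Add1 // r0:Add1,r1:20,r2:4,r3:Add2
cycle 9: issue MUL r3<-Mul1 // r0:Add1,r1:20,r2:4,r3:Mul1
cycle 10: CDB Add1=33; issue ADD r3<-Add1 // r0:33,r1:20,r2:4,r3:Add1
cycle 11: CDB Add2=52; issue MUL r2<-Mul2 // r0:33,r1:20,r2:Mul2,r3:Add1
cycle 12: issue ADD r1<-Add2 // r0:33,r1:Add2,r2:Mul2,r3:Add1
cycle 13: - // r0:33,r1:Add2,r2:Mul2,r3:Add1
cycle 14: CDB Mul1=132 // r0:33,r1:Add2,r2:Mul2,r3:Add1
cycle 15: - // r0:33,r1:Add2,r2:Mul2,r3:Add1
cycle 16: CDB Add1=152 // r0:33,r1:Add2,r2:Mul2,r3:152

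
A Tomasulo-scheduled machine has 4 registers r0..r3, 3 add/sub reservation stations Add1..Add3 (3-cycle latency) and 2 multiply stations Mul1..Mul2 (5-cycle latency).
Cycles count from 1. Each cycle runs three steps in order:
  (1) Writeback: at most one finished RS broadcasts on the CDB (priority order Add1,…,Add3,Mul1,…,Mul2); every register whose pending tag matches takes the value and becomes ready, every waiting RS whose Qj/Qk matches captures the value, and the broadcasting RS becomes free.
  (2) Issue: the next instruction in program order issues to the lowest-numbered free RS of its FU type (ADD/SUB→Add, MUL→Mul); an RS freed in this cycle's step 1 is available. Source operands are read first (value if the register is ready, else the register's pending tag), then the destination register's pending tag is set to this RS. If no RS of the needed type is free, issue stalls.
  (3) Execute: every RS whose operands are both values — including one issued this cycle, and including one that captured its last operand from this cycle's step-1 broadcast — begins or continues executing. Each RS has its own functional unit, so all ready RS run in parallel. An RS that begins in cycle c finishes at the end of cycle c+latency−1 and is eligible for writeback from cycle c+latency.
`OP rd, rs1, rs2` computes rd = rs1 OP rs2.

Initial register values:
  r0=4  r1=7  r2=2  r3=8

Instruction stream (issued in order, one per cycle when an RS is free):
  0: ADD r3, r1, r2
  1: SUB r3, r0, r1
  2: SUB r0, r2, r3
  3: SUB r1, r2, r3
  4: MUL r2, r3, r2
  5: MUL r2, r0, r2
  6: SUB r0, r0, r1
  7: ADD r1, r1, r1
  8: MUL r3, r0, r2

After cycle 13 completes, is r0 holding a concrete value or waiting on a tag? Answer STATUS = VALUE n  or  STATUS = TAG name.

cycle 1: issue ADD r3<-Add1 // r0:4,r1:7,r2:2,r3:Add1
cycle 2: issue SUB r3<-Add2 // r0:4,r1:7,r2:2,r3:Add2
cycle 3: issue SUB r0<-Add3 // r0:Add3,r1:7,r2:2,r3:Add2
cycle 4: CDB Add1=9; issue SUB r1<-Add1 // r0:Add3,r1:Add1,r2:2,r3:Add2
cycle 5: CDB Add2=-3; issue MUL r2<-Mul1 // r0:Add3,r1:Add1,r2:Mul1,r3:-3
cycle 6: issue MUL r2<-Mul2 // r0:Add3,r1:Add1,r2:Mul2,r3:-3
cycle 7: issue SUB r0<-Add2 // r0:Add2,r1:Add1,r2:Mul2,r3:-3
cycle 8: CDB Add1=5; issue ADD r1<-Add1 // r0:Add2,r1:Add1,r2:Mul2,r3:-3
cycle 9: CDB Add3=5; stall // r0:Add2,r1:Add1,r2:Mul2,r3:-3
cycle 10: CDB Mul1=-6; issue MUL r3<-Mul1 // r0:Add2,r1:Add1,r2:Mul2,r3:Mul1
cycle 11: CDB Add1=10 // r0:Add2,r1:10,r2:Mul2,r3:Mul1
cycle 12: CDB Add2=0 // r0:0,r1:10,r2:Mul2,r3:Mul1
cycle 13: - // r0:0,r1:10,r2:Mul2,r3:Mul1

STATUS = VALUE 0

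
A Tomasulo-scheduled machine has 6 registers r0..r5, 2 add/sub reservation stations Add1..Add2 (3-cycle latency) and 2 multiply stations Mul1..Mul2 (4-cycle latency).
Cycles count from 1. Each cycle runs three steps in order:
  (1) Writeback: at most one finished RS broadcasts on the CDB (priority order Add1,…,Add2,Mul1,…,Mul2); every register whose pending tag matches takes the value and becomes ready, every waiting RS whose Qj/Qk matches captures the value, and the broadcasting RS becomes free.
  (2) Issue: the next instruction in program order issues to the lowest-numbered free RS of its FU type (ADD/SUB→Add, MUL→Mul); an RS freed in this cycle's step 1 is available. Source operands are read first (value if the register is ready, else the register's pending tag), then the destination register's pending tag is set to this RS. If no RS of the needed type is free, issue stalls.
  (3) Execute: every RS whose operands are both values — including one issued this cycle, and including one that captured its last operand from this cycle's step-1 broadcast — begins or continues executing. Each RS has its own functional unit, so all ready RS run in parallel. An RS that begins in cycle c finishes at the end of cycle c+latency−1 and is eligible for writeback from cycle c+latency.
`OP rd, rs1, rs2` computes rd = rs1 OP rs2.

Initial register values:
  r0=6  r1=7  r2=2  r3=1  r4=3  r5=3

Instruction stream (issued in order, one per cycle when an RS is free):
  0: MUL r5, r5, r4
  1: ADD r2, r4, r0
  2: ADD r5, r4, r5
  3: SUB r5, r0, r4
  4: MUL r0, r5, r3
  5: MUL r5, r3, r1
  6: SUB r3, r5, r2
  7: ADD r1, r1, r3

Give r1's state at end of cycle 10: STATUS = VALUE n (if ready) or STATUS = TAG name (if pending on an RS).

c1: issue MUL r5<-Mul1 | r0:6,r1:7,r2:2,r3:1,r4:3,r5:Mul1
c2: issue ADD r2<-Add1 | r0:6,r1:7,r2:Add1,r3:1,r4:3,r5:Mul1
c3: issue ADD r5<-Add2 | r0:6,r1:7,r2:Add1,r3:1,r4:3,r5:Add2
c4: stall | r0:6,r1:7,r2:Add1,r3:1,r4:3,r5:Add2
c5: CDB Add1=9; issue SUB r5<-Add1 | r0:6,r1:7,r2:9,r3:1,r4:3,r5:Add1
c6: CDB Mul1=9; issue MUL r0<-Mul1 | r0:Mul1,r1:7,r2:9,r3:1,r4:3,r5:Add1
c7: issue MUL r5<-Mul2 | r0:Mul1,r1:7,r2:9,r3:1,r4:3,r5:Mul2
c8: CDB Add1=3; issue SUB r3<-Add1 | r0:Mul1,r1:7,r2:9,r3:Add1,r4:3,r5:Mul2
c9: CDB Add2=12; issue ADD r1<-Add2 | r0:Mul1,r1:Add2,r2:9,r3:Add1,r4:3,r5:Mul2
c10: - | r0:Mul1,r1:Add2,r2:9,r3:Add1,r4:3,r5:Mul2

STATUS = TAG Add2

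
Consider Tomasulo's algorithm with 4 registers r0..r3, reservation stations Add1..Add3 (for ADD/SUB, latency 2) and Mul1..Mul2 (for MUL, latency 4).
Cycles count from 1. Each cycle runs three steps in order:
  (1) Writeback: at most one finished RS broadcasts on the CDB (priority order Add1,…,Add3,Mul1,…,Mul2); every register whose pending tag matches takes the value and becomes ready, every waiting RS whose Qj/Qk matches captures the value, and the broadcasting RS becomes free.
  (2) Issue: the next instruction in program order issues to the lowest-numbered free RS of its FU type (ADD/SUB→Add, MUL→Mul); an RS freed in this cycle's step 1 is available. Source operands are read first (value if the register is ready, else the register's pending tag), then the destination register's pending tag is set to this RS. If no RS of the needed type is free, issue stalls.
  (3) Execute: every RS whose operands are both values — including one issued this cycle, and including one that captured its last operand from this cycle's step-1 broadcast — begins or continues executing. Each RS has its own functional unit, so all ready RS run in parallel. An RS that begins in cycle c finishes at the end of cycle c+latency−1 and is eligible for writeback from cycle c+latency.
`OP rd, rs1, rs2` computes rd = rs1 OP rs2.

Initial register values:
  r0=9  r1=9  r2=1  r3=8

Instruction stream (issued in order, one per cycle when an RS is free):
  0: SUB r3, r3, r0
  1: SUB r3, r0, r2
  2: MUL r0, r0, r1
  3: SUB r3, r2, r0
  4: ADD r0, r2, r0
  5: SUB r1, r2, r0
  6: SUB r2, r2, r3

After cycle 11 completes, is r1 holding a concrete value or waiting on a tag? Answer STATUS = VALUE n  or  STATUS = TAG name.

STATUS = TAG Add3

  c1: issue SUB r3<-Add1  regs: r0:9,r1:9,r2:1,r3:Add1
  c2: issue SUB r3<-Add2  regs: r0:9,r1:9,r2:1,r3:Add2
  c3: CDB Add1=-1; issue MUL r0<-Mul1  regs: r0:Mul1,r1:9,r2:1,r3:Add2
  c4: CDB Add2=8; issue SUB r3<-Add1  regs: r0:Mul1,r1:9,r2:1,r3:Add1
  c5: issue ADD r0<-Add2  regs: r0:Add2,r1:9,r2:1,r3:Add1
  c6: issue SUB r1<-Add3  regs: r0:Add2,r1:Add3,r2:1,r3:Add1
  c7: CDB Mul1=81; stall  regs: r0:Add2,r1:Add3,r2:1,r3:Add1
  c8: stall  regs: r0:Add2,r1:Add3,r2:1,r3:Add1
  c9: CDB Add1=-80; issue SUB r2<-Add1  regs: r0:Add2,r1:Add3,r2:Add1,r3:-80
  c10: CDB Add2=82  regs: r0:82,r1:Add3,r2:Add1,r3:-80
  c11: CDB Add1=81  regs: r0:82,r1:Add3,r2:81,r3:-80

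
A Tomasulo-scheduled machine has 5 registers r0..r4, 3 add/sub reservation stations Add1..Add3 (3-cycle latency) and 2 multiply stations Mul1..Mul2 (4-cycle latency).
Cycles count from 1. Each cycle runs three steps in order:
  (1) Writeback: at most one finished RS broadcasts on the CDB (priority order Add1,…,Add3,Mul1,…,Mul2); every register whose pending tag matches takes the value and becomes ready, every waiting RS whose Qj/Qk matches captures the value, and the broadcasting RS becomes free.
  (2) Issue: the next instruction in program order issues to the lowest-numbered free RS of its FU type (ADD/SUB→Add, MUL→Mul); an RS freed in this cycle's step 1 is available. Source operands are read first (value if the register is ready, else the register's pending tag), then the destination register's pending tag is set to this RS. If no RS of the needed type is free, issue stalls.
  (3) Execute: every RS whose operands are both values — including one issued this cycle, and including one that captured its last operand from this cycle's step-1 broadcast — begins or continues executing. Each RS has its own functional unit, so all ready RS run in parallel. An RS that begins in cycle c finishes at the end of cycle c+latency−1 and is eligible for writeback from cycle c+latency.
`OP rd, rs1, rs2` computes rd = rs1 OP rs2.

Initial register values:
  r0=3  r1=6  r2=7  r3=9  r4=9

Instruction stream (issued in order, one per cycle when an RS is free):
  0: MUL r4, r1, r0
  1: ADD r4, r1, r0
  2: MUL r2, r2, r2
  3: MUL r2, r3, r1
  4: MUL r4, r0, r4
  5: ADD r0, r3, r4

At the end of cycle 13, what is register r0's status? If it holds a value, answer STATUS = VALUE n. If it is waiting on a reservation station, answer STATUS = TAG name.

STATUS = TAG Add1

cycle 1: issue MUL r4<-Mul1 // r0:3,r1:6,r2:7,r3:9,r4:Mul1
cycle 2: issue ADD r4<-Add1 // r0:3,r1:6,r2:7,r3:9,r4:Add1
cycle 3: issue MUL r2<-Mul2 // r0:3,r1:6,r2:Mul2,r3:9,r4:Add1
cycle 4: stall // r0:3,r1:6,r2:Mul2,r3:9,r4:Add1
cycle 5: CDB Add1=9; stall // r0:3,r1:6,r2:Mul2,r3:9,r4:9
cycle 6: CDB Mul1=18; issue MUL r2<-Mul1 // r0:3,r1:6,r2:Mul1,r3:9,r4:9
cycle 7: CDB Mul2=49; issue MUL r4<-Mul2 // r0:3,r1:6,r2:Mul1,r3:9,r4:Mul2
cycle 8: issue ADD r0<-Add1 // r0:Add1,r1:6,r2:Mul1,r3:9,r4:Mul2
cycle 9: - // r0:Add1,r1:6,r2:Mul1,r3:9,r4:Mul2
cycle 10: CDB Mul1=54 // r0:Add1,r1:6,r2:54,r3:9,r4:Mul2
cycle 11: CDB Mul2=27 // r0:Add1,r1:6,r2:54,r3:9,r4:27
cycle 12: - // r0:Add1,r1:6,r2:54,r3:9,r4:27
cycle 13: - // r0:Add1,r1:6,r2:54,r3:9,r4:27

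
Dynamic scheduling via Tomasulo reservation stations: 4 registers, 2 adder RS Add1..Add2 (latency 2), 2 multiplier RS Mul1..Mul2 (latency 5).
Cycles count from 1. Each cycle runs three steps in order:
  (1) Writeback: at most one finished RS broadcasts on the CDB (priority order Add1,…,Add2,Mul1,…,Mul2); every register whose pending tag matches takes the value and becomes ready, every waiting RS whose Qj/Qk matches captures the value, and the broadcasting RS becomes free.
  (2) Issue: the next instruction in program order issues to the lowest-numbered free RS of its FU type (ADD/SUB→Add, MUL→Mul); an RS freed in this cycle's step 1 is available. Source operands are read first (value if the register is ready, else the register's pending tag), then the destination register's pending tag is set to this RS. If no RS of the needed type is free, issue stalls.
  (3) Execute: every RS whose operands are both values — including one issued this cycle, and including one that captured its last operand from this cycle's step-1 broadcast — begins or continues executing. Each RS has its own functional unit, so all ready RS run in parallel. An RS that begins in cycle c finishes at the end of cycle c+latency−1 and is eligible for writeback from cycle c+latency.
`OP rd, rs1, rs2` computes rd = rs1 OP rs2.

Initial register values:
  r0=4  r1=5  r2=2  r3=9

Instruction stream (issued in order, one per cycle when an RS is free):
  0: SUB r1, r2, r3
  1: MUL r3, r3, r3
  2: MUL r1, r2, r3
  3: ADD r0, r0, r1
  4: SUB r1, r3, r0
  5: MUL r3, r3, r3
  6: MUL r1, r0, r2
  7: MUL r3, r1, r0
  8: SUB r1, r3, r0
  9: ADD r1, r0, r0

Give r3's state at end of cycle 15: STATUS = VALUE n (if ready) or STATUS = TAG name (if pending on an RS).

STATUS = TAG Mul2

c1: issue SUB r1<-Add1 | r0:4,r1:Add1,r2:2,r3:9
c2: issue MUL r3<-Mul1 | r0:4,r1:Add1,r2:2,r3:Mul1
c3: CDB Add1=-7; issue MUL r1<-Mul2 | r0:4,r1:Mul2,r2:2,r3:Mul1
c4: issue ADD r0<-Add1 | r0:Add1,r1:Mul2,r2:2,r3:Mul1
c5: issue SUB r1<-Add2 | r0:Add1,r1:Add2,r2:2,r3:Mul1
c6: stall | r0:Add1,r1:Add2,r2:2,r3:Mul1
c7: CDB Mul1=81; issue MUL r3<-Mul1 | r0:Add1,r1:Add2,r2:2,r3:Mul1
c8: stall | r0:Add1,r1:Add2,r2:2,r3:Mul1
c9: stall | r0:Add1,r1:Add2,r2:2,r3:Mul1
c10: stall | r0:Add1,r1:Add2,r2:2,r3:Mul1
c11: stall | r0:Add1,r1:Add2,r2:2,r3:Mul1
c12: CDB Mul1=6561; issue MUL r1<-Mul1 | r0:Add1,r1:Mul1,r2:2,r3:6561
c13: CDB Mul2=162; issue MUL r3<-Mul2 | r0:Add1,r1:Mul1,r2:2,r3:Mul2
c14: stall | r0:Add1,r1:Mul1,r2:2,r3:Mul2
c15: CDB Add1=166; issue SUB r1<-Add1 | r0:166,r1:Add1,r2:2,r3:Mul2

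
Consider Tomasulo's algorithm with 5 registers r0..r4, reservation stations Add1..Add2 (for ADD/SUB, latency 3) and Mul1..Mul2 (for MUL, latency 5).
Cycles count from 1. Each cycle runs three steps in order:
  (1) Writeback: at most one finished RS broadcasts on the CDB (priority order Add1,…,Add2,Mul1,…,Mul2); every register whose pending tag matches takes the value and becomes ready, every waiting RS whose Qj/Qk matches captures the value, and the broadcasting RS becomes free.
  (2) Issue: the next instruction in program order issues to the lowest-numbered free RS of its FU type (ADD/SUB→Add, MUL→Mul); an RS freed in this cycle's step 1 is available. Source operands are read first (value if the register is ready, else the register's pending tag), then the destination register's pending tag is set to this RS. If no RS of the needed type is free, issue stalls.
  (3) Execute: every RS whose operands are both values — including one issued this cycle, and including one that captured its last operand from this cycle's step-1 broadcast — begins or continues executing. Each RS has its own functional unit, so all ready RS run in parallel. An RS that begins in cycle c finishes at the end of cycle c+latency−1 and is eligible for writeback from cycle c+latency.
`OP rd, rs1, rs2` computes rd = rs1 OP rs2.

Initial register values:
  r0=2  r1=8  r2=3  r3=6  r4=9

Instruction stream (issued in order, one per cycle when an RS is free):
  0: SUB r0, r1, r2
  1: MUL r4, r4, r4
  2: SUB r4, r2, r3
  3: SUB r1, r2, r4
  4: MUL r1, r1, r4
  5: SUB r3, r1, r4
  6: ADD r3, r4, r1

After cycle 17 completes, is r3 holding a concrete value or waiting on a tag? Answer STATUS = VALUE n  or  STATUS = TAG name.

  c1: issue SUB r0<-Add1  regs: r0:Add1,r1:8,r2:3,r3:6,r4:9
  c2: issue MUL r4<-Mul1  regs: r0:Add1,r1:8,r2:3,r3:6,r4:Mul1
  c3: issue SUB r4<-Add2  regs: r0:Add1,r1:8,r2:3,r3:6,r4:Add2
  c4: CDB Add1=5; issue SUB r1<-Add1  regs: r0:5,r1:Add1,r2:3,r3:6,r4:Add2
  c5: issue MUL r1<-Mul2  regs: r0:5,r1:Mul2,r2:3,r3:6,r4:Add2
  c6: CDB Add2=-3; issue SUB r3<-Add2  regs: r0:5,r1:Mul2,r2:3,r3:Add2,r4:-3
  c7: CDB Mul1=81; stall  regs: r0:5,r1:Mul2,r2:3,r3:Add2,r4:-3
  c8: stall  regs: r0:5,r1:Mul2,r2:3,r3:Add2,r4:-3
  c9: CDB Add1=6; issue ADD r3<-Add1  regs: r0:5,r1:Mul2,r2:3,r3:Add1,r4:-3
  c10: -  regs: r0:5,r1:Mul2,r2:3,r3:Add1,r4:-3
  c11: -  regs: r0:5,r1:Mul2,r2:3,r3:Add1,r4:-3
  c12: -  regs: r0:5,r1:Mul2,r2:3,r3:Add1,r4:-3
  c13: -  regs: r0:5,r1:Mul2,r2:3,r3:Add1,r4:-3
  c14: CDB Mul2=-18  regs: r0:5,r1:-18,r2:3,r3:Add1,r4:-3
  c15: -  regs: r0:5,r1:-18,r2:3,r3:Add1,r4:-3
  c16: -  regs: r0:5,r1:-18,r2:3,r3:Add1,r4:-3
  c17: CDB Add1=-21  regs: r0:5,r1:-18,r2:3,r3:-21,r4:-3

STATUS = VALUE -21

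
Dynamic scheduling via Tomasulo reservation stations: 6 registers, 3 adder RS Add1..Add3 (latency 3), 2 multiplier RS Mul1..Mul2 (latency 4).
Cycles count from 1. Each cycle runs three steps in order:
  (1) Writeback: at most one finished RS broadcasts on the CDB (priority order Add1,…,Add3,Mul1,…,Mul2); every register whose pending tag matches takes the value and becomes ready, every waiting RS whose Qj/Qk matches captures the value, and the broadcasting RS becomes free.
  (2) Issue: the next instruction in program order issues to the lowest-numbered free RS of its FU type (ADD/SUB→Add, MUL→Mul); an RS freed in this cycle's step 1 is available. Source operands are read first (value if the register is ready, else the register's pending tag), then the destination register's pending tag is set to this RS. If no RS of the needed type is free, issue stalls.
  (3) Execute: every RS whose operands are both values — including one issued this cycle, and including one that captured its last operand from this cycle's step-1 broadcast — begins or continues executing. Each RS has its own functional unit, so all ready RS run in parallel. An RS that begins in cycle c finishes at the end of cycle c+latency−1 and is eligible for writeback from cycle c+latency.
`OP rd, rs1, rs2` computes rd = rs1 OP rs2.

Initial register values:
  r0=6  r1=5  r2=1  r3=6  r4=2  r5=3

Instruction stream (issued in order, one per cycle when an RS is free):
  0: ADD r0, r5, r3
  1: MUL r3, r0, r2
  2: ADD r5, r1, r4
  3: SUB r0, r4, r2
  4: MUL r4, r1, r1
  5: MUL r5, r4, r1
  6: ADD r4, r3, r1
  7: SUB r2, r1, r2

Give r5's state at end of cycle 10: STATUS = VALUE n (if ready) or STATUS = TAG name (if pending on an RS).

c1: issue ADD r0<-Add1 | r0:Add1,r1:5,r2:1,r3:6,r4:2,r5:3
c2: issue MUL r3<-Mul1 | r0:Add1,r1:5,r2:1,r3:Mul1,r4:2,r5:3
c3: issue ADD r5<-Add2 | r0:Add1,r1:5,r2:1,r3:Mul1,r4:2,r5:Add2
c4: CDB Add1=9; issue SUB r0<-Add1 | r0:Add1,r1:5,r2:1,r3:Mul1,r4:2,r5:Add2
c5: issue MUL r4<-Mul2 | r0:Add1,r1:5,r2:1,r3:Mul1,r4:Mul2,r5:Add2
c6: CDB Add2=7; stall | r0:Add1,r1:5,r2:1,r3:Mul1,r4:Mul2,r5:7
c7: CDB Add1=1; stall | r0:1,r1:5,r2:1,r3:Mul1,r4:Mul2,r5:7
c8: CDB Mul1=9; issue MUL r5<-Mul1 | r0:1,r1:5,r2:1,r3:9,r4:Mul2,r5:Mul1
c9: CDB Mul2=25; issue ADD r4<-Add1 | r0:1,r1:5,r2:1,r3:9,r4:Add1,r5:Mul1
c10: issue SUB r2<-Add2 | r0:1,r1:5,r2:Add2,r3:9,r4:Add1,r5:Mul1

STATUS = TAG Mul1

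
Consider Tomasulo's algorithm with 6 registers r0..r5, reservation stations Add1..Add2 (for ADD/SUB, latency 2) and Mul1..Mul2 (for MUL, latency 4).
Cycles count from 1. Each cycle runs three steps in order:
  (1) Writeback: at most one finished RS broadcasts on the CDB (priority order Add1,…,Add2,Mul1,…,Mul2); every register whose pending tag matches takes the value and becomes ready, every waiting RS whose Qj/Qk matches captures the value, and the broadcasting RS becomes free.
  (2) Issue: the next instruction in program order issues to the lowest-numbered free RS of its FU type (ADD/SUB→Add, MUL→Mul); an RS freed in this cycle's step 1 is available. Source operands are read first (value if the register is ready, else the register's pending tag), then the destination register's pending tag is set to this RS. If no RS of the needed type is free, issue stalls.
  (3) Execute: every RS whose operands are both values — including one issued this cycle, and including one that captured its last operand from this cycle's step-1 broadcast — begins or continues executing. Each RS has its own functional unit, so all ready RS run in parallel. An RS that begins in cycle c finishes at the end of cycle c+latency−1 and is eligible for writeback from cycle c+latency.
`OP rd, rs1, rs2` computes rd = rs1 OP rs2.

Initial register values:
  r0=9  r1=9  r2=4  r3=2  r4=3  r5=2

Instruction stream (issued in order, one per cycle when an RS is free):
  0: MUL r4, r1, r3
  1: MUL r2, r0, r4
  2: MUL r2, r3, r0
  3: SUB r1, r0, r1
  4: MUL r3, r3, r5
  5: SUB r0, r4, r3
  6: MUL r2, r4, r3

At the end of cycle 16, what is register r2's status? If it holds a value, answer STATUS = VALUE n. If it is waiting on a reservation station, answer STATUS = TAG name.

cycle 1: issue MUL r4<-Mul1 // r0:9,r1:9,r2:4,r3:2,r4:Mul1,r5:2
cycle 2: issue MUL r2<-Mul2 // r0:9,r1:9,r2:Mul2,r3:2,r4:Mul1,r5:2
cycle 3: stall // r0:9,r1:9,r2:Mul2,r3:2,r4:Mul1,r5:2
cycle 4: stall // r0:9,r1:9,r2:Mul2,r3:2,r4:Mul1,r5:2
cycle 5: CDB Mul1=18; issue MUL r2<-Mul1 // r0:9,r1:9,r2:Mul1,r3:2,r4:18,r5:2
cycle 6: issue SUB r1<-Add1 // r0:9,r1:Add1,r2:Mul1,r3:2,r4:18,r5:2
cycle 7: stall // r0:9,r1:Add1,r2:Mul1,r3:2,r4:18,r5:2
cycle 8: CDB Add1=0; stall // r0:9,r1:0,r2:Mul1,r3:2,r4:18,r5:2
cycle 9: CDB Mul1=18; issue MUL r3<-Mul1 // r0:9,r1:0,r2:18,r3:Mul1,r4:18,r5:2
cycle 10: CDB Mul2=162; issue SUB r0<-Add1 // r0:Add1,r1:0,r2:18,r3:Mul1,r4:18,r5:2
cycle 11: issue MUL r2<-Mul2 // r0:Add1,r1:0,r2:Mul2,r3:Mul1,r4:18,r5:2
cycle 12: - // r0:Add1,r1:0,r2:Mul2,r3:Mul1,r4:18,r5:2
cycle 13: CDB Mul1=4 // r0:Add1,r1:0,r2:Mul2,r3:4,r4:18,r5:2
cycle 14: - // r0:Add1,r1:0,r2:Mul2,r3:4,r4:18,r5:2
cycle 15: CDB Add1=14 // r0:14,r1:0,r2:Mul2,r3:4,r4:18,r5:2
cycle 16: - // r0:14,r1:0,r2:Mul2,r3:4,r4:18,r5:2

STATUS = TAG Mul2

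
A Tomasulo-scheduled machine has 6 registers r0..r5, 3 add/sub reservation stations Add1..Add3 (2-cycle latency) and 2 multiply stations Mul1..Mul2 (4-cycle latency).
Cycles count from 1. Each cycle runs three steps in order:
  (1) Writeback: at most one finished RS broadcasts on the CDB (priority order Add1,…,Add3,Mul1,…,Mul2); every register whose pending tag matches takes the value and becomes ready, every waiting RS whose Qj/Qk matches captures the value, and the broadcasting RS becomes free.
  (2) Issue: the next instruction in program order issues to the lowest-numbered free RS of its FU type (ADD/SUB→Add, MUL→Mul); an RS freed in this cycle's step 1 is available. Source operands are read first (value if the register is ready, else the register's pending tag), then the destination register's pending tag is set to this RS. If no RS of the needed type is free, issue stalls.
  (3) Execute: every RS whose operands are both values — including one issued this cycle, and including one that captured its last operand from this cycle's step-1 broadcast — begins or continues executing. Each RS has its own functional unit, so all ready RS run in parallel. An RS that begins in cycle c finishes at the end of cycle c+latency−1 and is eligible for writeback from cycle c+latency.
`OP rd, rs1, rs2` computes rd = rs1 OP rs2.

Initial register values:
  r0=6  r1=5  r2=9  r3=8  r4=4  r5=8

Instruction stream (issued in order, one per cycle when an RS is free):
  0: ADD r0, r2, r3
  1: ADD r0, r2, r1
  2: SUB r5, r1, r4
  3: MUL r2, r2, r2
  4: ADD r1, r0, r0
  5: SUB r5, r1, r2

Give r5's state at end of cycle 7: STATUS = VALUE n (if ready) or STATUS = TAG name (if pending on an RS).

STATUS = TAG Add2

  c1: issue ADD r0<-Add1  regs: r0:Add1,r1:5,r2:9,r3:8,r4:4,r5:8
  c2: issue ADD r0<-Add2  regs: r0:Add2,r1:5,r2:9,r3:8,r4:4,r5:8
  c3: CDB Add1=17; issue SUB r5<-Add1  regs: r0:Add2,r1:5,r2:9,r3:8,r4:4,r5:Add1
  c4: CDB Add2=14; issue MUL r2<-Mul1  regs: r0:14,r1:5,r2:Mul1,r3:8,r4:4,r5:Add1
  c5: CDB Add1=1; issue ADD r1<-Add1  regs: r0:14,r1:Add1,r2:Mul1,r3:8,r4:4,r5:1
  c6: issue SUB r5<-Add2  regs: r0:14,r1:Add1,r2:Mul1,r3:8,r4:4,r5:Add2
  c7: CDB Add1=28  regs: r0:14,r1:28,r2:Mul1,r3:8,r4:4,r5:Add2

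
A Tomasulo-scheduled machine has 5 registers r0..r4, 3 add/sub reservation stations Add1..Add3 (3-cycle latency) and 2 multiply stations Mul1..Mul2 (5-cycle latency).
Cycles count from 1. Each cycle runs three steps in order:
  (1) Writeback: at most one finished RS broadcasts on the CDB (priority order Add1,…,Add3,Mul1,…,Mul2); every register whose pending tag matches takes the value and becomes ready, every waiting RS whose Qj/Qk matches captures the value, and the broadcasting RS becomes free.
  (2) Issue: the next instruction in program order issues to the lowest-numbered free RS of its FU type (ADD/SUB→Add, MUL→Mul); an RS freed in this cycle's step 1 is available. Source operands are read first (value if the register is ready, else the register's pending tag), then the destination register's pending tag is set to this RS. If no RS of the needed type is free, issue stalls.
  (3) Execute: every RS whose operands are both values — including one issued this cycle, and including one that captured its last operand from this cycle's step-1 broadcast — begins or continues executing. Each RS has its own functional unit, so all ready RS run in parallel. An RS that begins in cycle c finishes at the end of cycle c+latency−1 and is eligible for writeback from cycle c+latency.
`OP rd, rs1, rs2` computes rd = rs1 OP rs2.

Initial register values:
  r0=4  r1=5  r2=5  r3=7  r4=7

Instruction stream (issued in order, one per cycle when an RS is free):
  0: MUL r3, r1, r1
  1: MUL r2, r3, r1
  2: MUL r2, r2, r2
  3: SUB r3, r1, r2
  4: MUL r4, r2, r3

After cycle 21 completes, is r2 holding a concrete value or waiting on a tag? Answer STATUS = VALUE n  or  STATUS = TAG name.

STATUS = VALUE 15625

  c1: issue MUL r3<-Mul1  regs: r0:4,r1:5,r2:5,r3:Mul1,r4:7
  c2: issue MUL r2<-Mul2  regs: r0:4,r1:5,r2:Mul2,r3:Mul1,r4:7
  c3: stall  regs: r0:4,r1:5,r2:Mul2,r3:Mul1,r4:7
  c4: stall  regs: r0:4,r1:5,r2:Mul2,r3:Mul1,r4:7
  c5: stall  regs: r0:4,r1:5,r2:Mul2,r3:Mul1,r4:7
  c6: CDB Mul1=25; issue MUL r2<-Mul1  regs: r0:4,r1:5,r2:Mul1,r3:25,r4:7
  c7: issue SUB r3<-Add1  regs: r0:4,r1:5,r2:Mul1,r3:Add1,r4:7
  c8: stall  regs: r0:4,r1:5,r2:Mul1,r3:Add1,r4:7
  c9: stall  regs: r0:4,r1:5,r2:Mul1,r3:Add1,r4:7
  c10: stall  regs: r0:4,r1:5,r2:Mul1,r3:Add1,r4:7
  c11: CDB Mul2=125; issue MUL r4<-Mul2  regs: r0:4,r1:5,r2:Mul1,r3:Add1,r4:Mul2
  c12: -  regs: r0:4,r1:5,r2:Mul1,r3:Add1,r4:Mul2
  c13: -  regs: r0:4,r1:5,r2:Mul1,r3:Add1,r4:Mul2
  c14: -  regs: r0:4,r1:5,r2:Mul1,r3:Add1,r4:Mul2
  c15: -  regs: r0:4,r1:5,r2:Mul1,r3:Add1,r4:Mul2
  c16: CDB Mul1=15625  regs: r0:4,r1:5,r2:15625,r3:Add1,r4:Mul2
  c17: -  regs: r0:4,r1:5,r2:15625,r3:Add1,r4:Mul2
  c18: -  regs: r0:4,r1:5,r2:15625,r3:Add1,r4:Mul2
  c19: CDB Add1=-15620  regs: r0:4,r1:5,r2:15625,r3:-15620,r4:Mul2
  c20: -  regs: r0:4,r1:5,r2:15625,r3:-15620,r4:Mul2
  c21: -  regs: r0:4,r1:5,r2:15625,r3:-15620,r4:Mul2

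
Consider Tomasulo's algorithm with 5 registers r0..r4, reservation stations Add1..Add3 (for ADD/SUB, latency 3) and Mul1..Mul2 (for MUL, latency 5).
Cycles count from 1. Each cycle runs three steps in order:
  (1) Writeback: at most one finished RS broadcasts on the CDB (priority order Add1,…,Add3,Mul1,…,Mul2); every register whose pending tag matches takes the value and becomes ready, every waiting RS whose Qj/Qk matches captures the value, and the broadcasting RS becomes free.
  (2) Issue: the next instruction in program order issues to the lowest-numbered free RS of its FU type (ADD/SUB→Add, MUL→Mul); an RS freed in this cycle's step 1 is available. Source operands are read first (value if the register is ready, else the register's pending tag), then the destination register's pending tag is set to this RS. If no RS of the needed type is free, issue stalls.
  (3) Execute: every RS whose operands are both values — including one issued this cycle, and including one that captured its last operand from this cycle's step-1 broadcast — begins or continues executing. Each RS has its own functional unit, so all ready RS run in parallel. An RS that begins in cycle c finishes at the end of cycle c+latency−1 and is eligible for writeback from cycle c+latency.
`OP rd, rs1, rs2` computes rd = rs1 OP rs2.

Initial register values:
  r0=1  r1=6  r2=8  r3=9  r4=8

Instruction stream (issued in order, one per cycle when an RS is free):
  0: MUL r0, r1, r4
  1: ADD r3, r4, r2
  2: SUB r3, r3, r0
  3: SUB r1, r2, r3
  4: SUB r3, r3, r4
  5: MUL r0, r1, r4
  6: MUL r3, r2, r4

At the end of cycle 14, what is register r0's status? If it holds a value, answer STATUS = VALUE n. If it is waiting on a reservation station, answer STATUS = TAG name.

STATUS = TAG Mul1

cycle 1: issue MUL r0<-Mul1 // r0:Mul1,r1:6,r2:8,r3:9,r4:8
cycle 2: issue ADD r3<-Add1 // r0:Mul1,r1:6,r2:8,r3:Add1,r4:8
cycle 3: issue SUB r3<-Add2 // r0:Mul1,r1:6,r2:8,r3:Add2,r4:8
cycle 4: issue SUB r1<-Add3 // r0:Mul1,r1:Add3,r2:8,r3:Add2,r4:8
cycle 5: CDB Add1=16; issue SUB r3<-Add1 // r0:Mul1,r1:Add3,r2:8,r3:Add1,r4:8
cycle 6: CDB Mul1=48; issue MUL r0<-Mul1 // r0:Mul1,r1:Add3,r2:8,r3:Add1,r4:8
cycle 7: issue MUL r3<-Mul2 // r0:Mul1,r1:Add3,r2:8,r3:Mul2,r4:8
cycle 8: - // r0:Mul1,r1:Add3,r2:8,r3:Mul2,r4:8
cycle 9: CDB Add2=-32 // r0:Mul1,r1:Add3,r2:8,r3:Mul2,r4:8
cycle 10: - // r0:Mul1,r1:Add3,r2:8,r3:Mul2,r4:8
cycle 11: - // r0:Mul1,r1:Add3,r2:8,r3:Mul2,r4:8
cycle 12: CDB Add1=-40 // r0:Mul1,r1:Add3,r2:8,r3:Mul2,r4:8
cycle 13: CDB Add3=40 // r0:Mul1,r1:40,r2:8,r3:Mul2,r4:8
cycle 14: CDB Mul2=64 // r0:Mul1,r1:40,r2:8,r3:64,r4:8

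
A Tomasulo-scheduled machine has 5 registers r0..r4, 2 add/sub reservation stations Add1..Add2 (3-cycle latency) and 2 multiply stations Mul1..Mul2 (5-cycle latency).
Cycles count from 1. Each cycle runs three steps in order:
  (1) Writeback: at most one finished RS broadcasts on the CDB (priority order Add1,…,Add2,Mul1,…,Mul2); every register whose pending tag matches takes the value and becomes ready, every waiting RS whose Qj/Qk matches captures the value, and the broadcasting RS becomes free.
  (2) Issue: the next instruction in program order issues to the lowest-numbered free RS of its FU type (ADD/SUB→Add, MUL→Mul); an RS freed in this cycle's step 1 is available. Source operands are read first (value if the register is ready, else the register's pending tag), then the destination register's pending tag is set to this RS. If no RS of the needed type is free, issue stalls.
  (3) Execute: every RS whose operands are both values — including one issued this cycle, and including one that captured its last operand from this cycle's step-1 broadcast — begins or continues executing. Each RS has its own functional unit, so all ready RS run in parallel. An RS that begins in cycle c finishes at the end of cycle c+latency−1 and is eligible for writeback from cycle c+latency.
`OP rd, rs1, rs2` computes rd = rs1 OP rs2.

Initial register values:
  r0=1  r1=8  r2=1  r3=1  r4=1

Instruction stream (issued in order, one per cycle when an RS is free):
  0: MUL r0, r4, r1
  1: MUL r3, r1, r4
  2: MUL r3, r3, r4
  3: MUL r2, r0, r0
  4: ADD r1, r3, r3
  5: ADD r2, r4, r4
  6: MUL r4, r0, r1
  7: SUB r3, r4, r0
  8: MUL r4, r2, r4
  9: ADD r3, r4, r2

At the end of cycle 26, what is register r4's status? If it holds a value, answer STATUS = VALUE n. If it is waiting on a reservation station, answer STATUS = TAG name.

STATUS = VALUE 256

  c1: issue MUL r0<-Mul1  regs: r0:Mul1,r1:8,r2:1,r3:1,r4:1
  c2: issue MUL r3<-Mul2  regs: r0:Mul1,r1:8,r2:1,r3:Mul2,r4:1
  c3: stall  regs: r0:Mul1,r1:8,r2:1,r3:Mul2,r4:1
  c4: stall  regs: r0:Mul1,r1:8,r2:1,r3:Mul2,r4:1
  c5: stall  regs: r0:Mul1,r1:8,r2:1,r3:Mul2,r4:1
  c6: CDB Mul1=8; issue MUL r3<-Mul1  regs: r0:8,r1:8,r2:1,r3:Mul1,r4:1
  c7: CDB Mul2=8; issue MUL r2<-Mul2  regs: r0:8,r1:8,r2:Mul2,r3:Mul1,r4:1
  c8: issue ADD r1<-Add1  regs: r0:8,r1:Add1,r2:Mul2,r3:Mul1,r4:1
  c9: issue ADD r2<-Add2  regs: r0:8,r1:Add1,r2:Add2,r3:Mul1,r4:1
  c10: stall  regs: r0:8,r1:Add1,r2:Add2,r3:Mul1,r4:1
  c11: stall  regs: r0:8,r1:Add1,r2:Add2,r3:Mul1,r4:1
  c12: CDB Add2=2; stall  regs: r0:8,r1:Add1,r2:2,r3:Mul1,r4:1
  c13: CDB Mul1=8; issue MUL r4<-Mul1  regs: r0:8,r1:Add1,r2:2,r3:8,r4:Mul1
  c14: CDB Mul2=64; issue SUB r3<-Add2  regs: r0:8,r1:Add1,r2:2,r3:Add2,r4:Mul1
  c15: issue MUL r4<-Mul2  regs: r0:8,r1:Add1,r2:2,r3:Add2,r4:Mul2
  c16: CDB Add1=16; issue ADD r3<-Add1  regs: r0:8,r1:16,r2:2,r3:Add1,r4:Mul2
  c17: -  regs: r0:8,r1:16,r2:2,r3:Add1,r4:Mul2
  c18: -  regs: r0:8,r1:16,r2:2,r3:Add1,r4:Mul2
  c19: -  regs: r0:8,r1:16,r2:2,r3:Add1,r4:Mul2
  c20: -  regs: r0:8,r1:16,r2:2,r3:Add1,r4:Mul2
  c21: CDB Mul1=128  regs: r0:8,r1:16,r2:2,r3:Add1,r4:Mul2
  c22: -  regs: r0:8,r1:16,r2:2,r3:Add1,r4:Mul2
  c23: -  regs: r0:8,r1:16,r2:2,r3:Add1,r4:Mul2
  c24: CDB Add2=120  regs: r0:8,r1:16,r2:2,r3:Add1,r4:Mul2
  c25: -  regs: r0:8,r1:16,r2:2,r3:Add1,r4:Mul2
  c26: CDB Mul2=256  regs: r0:8,r1:16,r2:2,r3:Add1,r4:256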